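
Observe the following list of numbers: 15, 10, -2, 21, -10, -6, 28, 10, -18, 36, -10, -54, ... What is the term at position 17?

-10

Taking every 3rd term gives 3 separate tracks.
Track A: 15, 21, 28, 36 — the triangular numbers T_5, T_6, ….
Track B: 10, -10, 10, -10 — alternating ±10.
Track C: -2, -6, -18, -54 — geometric with ratio 3.
Position 17 falls in track B as its term 6, giving -10.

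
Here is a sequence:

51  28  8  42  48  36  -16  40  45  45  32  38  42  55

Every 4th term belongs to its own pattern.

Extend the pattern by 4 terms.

Split by position mod 4: positions 1, 5, 9, … form one track, and each other residue class forms its own.
Track A: 51, 48, 45, 42 — arithmetic with common difference −3.
Track B: 28, 36, 45, 55 — triangular numbers n(n+1)/2 for n = 7, 8, ….
Track C: 8, -16, 32 — a geometric progression (common ratio -2).
Track D: 42, 40, 38 — arithmetic, step −2.
Position 15 → track C, term 4 = -64.
Term 16 comes from track D (its 4th entry): 36.
Position 17 → track A, term 5 = 39.
Position 18 → track B, term 5 = 66.

-64, 36, 39, 66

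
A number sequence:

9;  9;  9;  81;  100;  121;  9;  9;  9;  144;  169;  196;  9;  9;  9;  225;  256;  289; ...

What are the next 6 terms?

9, 9, 9, 324, 361, 400

Positions follow the repeating pattern AAABBB; grouping by letter gives 2 tracks.
Track A: 9, 9, 9, 9, 9, 9, 9, 9, 9 — always 9.
Track B: 81, 100, 121, 144, 169, 196, 225, 256, 289 — consecutive squares n² from n = 9.
Position 19 falls in track A as its term 10, giving 9.
Position 20 falls in track A as its term 11, giving 9.
Position 21 → track A, term 12 = 9.
Position 22 falls in track B as its term 10, giving 324.
Term 23 comes from track B (its 11th entry): 361.
The 24th slot belongs to track B; its 12th term is 400.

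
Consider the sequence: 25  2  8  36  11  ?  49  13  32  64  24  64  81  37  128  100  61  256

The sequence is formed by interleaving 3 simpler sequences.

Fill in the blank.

16

Read the sequence 3 terms at a time; column i is its own pattern.
Track A = 25, 36, 49, 64, 81, 100: consecutive squares n² from n = 5.
Track B = 2, 11, 13, 24, 37, 61: a Fibonacci-like recurrence a_n = a_{n-1} + a_{n-2}.
Track C = 8, ?, 32, 64, 128, 256: geometric, ×2 each step.
The gap is track C's term 2; the rule gives 16.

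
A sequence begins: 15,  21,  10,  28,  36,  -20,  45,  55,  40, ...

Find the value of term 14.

Reading positions in blocks of 3 reveals the pattern AAB — 2 tracks woven together.
Track A is 15, 21, 28, 36, 45, 55, which is triangular numbers n(n+1)/2 for n = 5, 6, ….
Track B is 10, -20, 40, which is geometric, ×-2 each step.
Position 14 → track A, term 10 = 105.

105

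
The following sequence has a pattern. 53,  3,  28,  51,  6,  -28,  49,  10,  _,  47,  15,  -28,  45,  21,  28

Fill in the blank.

28

Read the sequence 3 terms at a time; column i is its own pattern.
Subsequence A = 53, 51, 49, 47, 45: subtracting 2 each time.
Subsequence B = 3, 6, 10, 15, 21: the triangular numbers T_2, T_3, ….
Subsequence C = 28, -28, ?, -28, 28: alternating ±28.
Subsequence C's pattern makes the blank 28.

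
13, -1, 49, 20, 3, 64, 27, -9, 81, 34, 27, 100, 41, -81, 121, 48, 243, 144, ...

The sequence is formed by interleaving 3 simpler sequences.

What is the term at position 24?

Split by position mod 3 into 3 tracks.
Stream A: 13, 20, 27, 34, 41, 48 — adding 7 each time.
Stream B: -1, 3, -9, 27, -81, 243 — multiplying by -3 each time.
Stream C: 49, 64, 81, 100, 121, 144 — perfect squares starting at 7².
The 24th slot belongs to stream C; its 8th term is 196.

196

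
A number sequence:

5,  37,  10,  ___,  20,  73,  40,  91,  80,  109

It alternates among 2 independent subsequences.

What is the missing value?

55

Positions 1, 3, 5, … form one subsequence and positions 2, 4, 6, … form another.
Stream A is 5, 10, 20, 40, 80, which is a geometric progression (common ratio 2).
Stream B is 37, ?, 73, 91, 109, which is linear: a_n = 19 + 18·n.
Filling stream B at index 2 by its rule yields 55.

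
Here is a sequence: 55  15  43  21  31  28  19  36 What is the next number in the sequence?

7

Odd-indexed and even-indexed terms follow separate rules.
Subsequence A: 55, 43, 31, 19. Subtracting 12 each time.
Subsequence B: 15, 21, 28, 36. The triangular numbers T_5, T_6, ….
The 9th slot belongs to subsequence A; its 5th term is 7.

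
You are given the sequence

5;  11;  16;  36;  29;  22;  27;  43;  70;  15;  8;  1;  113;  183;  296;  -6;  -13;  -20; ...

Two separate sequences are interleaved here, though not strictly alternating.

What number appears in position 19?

479

Reading positions in blocks of 6 reveals the pattern AAABBB — 2 tracks woven together.
Track A = 5, 11, 16, 27, 43, 70, 113, 183, 296: each term equals the sum of the previous two.
Track B = 36, 29, 22, 15, 8, 1, -6, -13, -20: subtracting 7 each time.
Position 19 falls in track A as its term 10, giving 479.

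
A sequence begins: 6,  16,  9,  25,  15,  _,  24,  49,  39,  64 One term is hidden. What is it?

Split by position mod 2 into 2 tracks.
Stream A = 6, 9, 15, 24, 39: Fibonacci-style (each term is the sum of the two before it).
Stream B = 16, 25, ?, 49, 64: the squares 4², 5², 6², ….
So the missing entry in stream B is 36.

36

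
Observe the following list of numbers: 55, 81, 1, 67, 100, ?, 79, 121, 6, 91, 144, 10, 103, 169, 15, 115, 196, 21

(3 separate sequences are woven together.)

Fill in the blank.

3

The terms cycle through 3 interleaved subsequences.
Stream A: 55, 67, 79, 91, 103, 115 (linear: a_n = 43 + 12·n).
Stream B: 81, 100, 121, 144, 169, 196 (perfect squares starting at 9²).
Stream C: 1, ?, 6, 10, 15, 21 (triangular numbers n(n+1)/2 for n = 1, 2, …).
Filling stream C at index 2 by its rule yields 3.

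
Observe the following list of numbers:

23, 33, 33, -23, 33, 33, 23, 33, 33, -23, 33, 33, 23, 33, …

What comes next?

33

Positions follow the repeating pattern ABB; grouping by letter gives 2 tracks.
Stream A: 23, -23, 23, -23, 23. The oscillation 23·(−1)^(n+1).
Stream B: 33, 33, 33, 33, 33, 33, 33, 33, 33. Constant 33.
Term 15 comes from stream B (its 10th entry): 33.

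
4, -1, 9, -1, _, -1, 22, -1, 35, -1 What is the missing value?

13

Positions 1, 3, 5, … form one subsequence and positions 2, 4, 6, … form another.
Stream A: 4, 9, ?, 22, 35. A Fibonacci-like recurrence a_n = a_{n-1} + a_{n-2}.
Stream B: -1, -1, -1, -1, -1. The constant sequence -1.
Filling stream A at index 3 by its rule yields 13.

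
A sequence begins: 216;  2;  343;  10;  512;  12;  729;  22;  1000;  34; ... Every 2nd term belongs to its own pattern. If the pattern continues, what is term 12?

Positions 1, 3, 5, … form one subsequence and positions 2, 4, 6, … form another.
Subsequence A is 216, 343, 512, 729, 1000, which is consecutive cubes n³ from n = 6.
Subsequence B is 2, 10, 12, 22, 34, which is Fibonacci-style (each term is the sum of the two before it).
The 12th slot belongs to subsequence B; its 6th term is 56.

56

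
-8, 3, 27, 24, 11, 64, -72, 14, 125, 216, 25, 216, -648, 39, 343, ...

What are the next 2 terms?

Split by position mod 3: positions 1, 4, 7, … form one track, and each other residue class forms its own.
Track A = -8, 24, -72, 216, -648: geometric, ×-3 each step.
Track B = 3, 11, 14, 25, 39: Fibonacci-style (each term is the sum of the two before it).
Track C = 27, 64, 125, 216, 343: consecutive cubes n³ from n = 3.
Term 16 comes from track A (its 6th entry): 1944.
Position 17 falls in track B as its term 6, giving 64.

1944, 64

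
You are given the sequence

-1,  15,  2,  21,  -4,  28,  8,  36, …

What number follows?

-16

Taking every 2nd term gives 2 separate tracks.
Stream A: -1, 2, -4, 8. A geometric progression (common ratio -2).
Stream B: 15, 21, 28, 36. The triangular numbers T_5, T_6, ….
Term 9 comes from stream A (its 5th entry): -16.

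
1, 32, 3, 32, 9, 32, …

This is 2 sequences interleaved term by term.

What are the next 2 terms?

27, 32

Split by position mod 2 into 2 tracks.
Subsequence A: 1, 3, 9 — successive powers of 3.
Subsequence B: 32, 32, 32 — constant 32.
Term 7 comes from subsequence A (its 4th entry): 27.
The 8th slot belongs to subsequence B; its 4th term is 32.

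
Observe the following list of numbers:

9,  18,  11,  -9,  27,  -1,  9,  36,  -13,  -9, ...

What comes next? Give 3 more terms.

45, -25, 9

Split by position mod 3 into 3 tracks.
Track A: 9, -9, 9, -9. The oscillation 9·(−1)^(n+1).
Track B: 18, 27, 36. Arithmetic, step +9.
Track C: 11, -1, -13. Arithmetic, step −12.
The 11th slot belongs to track B; its 4th term is 45.
Position 12 falls in track C as its term 4, giving -25.
Term 13 comes from track A (its 5th entry): 9.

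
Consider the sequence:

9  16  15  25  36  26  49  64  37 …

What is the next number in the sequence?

Positions follow the repeating pattern AAB; grouping by letter gives 2 tracks.
Subsequence A = 9, 16, 25, 36, 49, 64: the squares 3², 4², 5², ….
Subsequence B = 15, 26, 37: arithmetic with common difference +11.
Term 10 comes from subsequence A (its 7th entry): 81.

81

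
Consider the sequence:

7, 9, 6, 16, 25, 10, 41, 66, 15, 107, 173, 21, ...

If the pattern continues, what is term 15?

Reading positions in blocks of 3 reveals the pattern AAB — 2 tracks woven together.
Track A: 7, 9, 16, 25, 41, 66, 107, 173 — a Fibonacci-like recurrence a_n = a_{n-1} + a_{n-2}.
Track B: 6, 10, 15, 21 — triangular numbers n(n+1)/2 for n = 3, 4, ….
Position 15 falls in track B as its term 5, giving 28.

28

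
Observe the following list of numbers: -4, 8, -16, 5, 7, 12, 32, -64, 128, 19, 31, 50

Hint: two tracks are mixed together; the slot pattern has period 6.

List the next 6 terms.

-256, 512, -1024, 81, 131, 212

Reading positions in blocks of 6 reveals the pattern AAABBB — 2 tracks woven together.
Stream A: -4, 8, -16, 32, -64, 128 (multiplying by -2 each time).
Stream B: 5, 7, 12, 19, 31, 50 (each term equals the sum of the previous two).
Term 13 comes from stream A (its 7th entry): -256.
Term 14 comes from stream A (its 8th entry): 512.
Position 15 → stream A, term 9 = -1024.
Term 16 comes from stream B (its 7th entry): 81.
Position 17 → stream B, term 8 = 131.
Position 18 → stream B, term 9 = 212.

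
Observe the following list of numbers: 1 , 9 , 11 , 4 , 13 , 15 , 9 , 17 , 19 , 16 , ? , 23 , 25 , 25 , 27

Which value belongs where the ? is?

Positions follow the repeating pattern ABB; grouping by letter gives 2 tracks.
Subsequence A: 1, 4, 9, 16, 25. Consecutive squares n² from n = 1.
Subsequence B: 9, 11, 13, 15, 17, 19, ?, 23, 25, 27. Adding 2 each time.
Filling subsequence B at index 7 by its rule yields 21.

21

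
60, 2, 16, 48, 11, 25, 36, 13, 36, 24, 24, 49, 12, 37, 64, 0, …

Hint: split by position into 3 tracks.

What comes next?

61

The terms cycle through 3 interleaved subsequences.
Subsequence A is 60, 48, 36, 24, 12, 0, which is arithmetic with common difference −12.
Subsequence B is 2, 11, 13, 24, 37, which is each term equals the sum of the previous two.
Subsequence C is 16, 25, 36, 49, 64, which is the squares 4², 5², 6², ….
Position 17 falls in subsequence B as its term 6, giving 61.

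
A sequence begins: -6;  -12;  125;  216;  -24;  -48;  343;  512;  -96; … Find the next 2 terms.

-192, 729

The slot pattern repeats as AABB (period 4), so there are 2 interleaved tracks.
Stream A = -6, -12, -24, -48, -96: multiplying by 2 each time.
Stream B = 125, 216, 343, 512: consecutive cubes n³ from n = 5.
Position 10 → stream A, term 6 = -192.
Position 11 falls in stream B as its term 5, giving 729.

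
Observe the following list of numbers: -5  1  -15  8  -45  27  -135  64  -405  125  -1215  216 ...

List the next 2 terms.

Taking every 2nd term gives 2 separate tracks.
Track A: -5, -15, -45, -135, -405, -1215 (geometric with ratio 3).
Track B: 1, 8, 27, 64, 125, 216 (the cubes 1³, 2³, 3³, …).
Position 13 → track A, term 7 = -3645.
Term 14 comes from track B (its 7th entry): 343.

-3645, 343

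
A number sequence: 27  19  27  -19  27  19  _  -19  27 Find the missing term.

Positions 1, 3, 5, … form one subsequence and positions 2, 4, 6, … form another.
Track A = 27, 27, 27, ?, 27: the constant sequence 27.
Track B = 19, -19, 19, -19: oscillating between 19 and -19.
So the missing entry in track A is 27.

27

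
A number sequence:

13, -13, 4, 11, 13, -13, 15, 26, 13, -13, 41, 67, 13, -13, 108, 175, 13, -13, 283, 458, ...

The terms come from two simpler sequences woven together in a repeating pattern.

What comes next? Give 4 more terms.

Positions follow the repeating pattern AABB; grouping by letter gives 2 tracks.
Track A is 13, -13, 13, -13, 13, -13, 13, -13, 13, -13, which is alternating ±13.
Track B is 4, 11, 15, 26, 41, 67, 108, 175, 283, 458, which is a Fibonacci-like recurrence a_n = a_{n-1} + a_{n-2}.
The 21st slot belongs to track A; its 11th term is 13.
The 22nd slot belongs to track A; its 12th term is -13.
Position 23 falls in track B as its term 11, giving 741.
Position 24 → track B, term 12 = 1199.

13, -13, 741, 1199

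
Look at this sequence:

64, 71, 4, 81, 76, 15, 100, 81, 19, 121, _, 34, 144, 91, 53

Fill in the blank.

Taking every 3rd term gives 3 separate tracks.
Track A: 64, 81, 100, 121, 144 — consecutive squares n² from n = 8.
Track B: 71, 76, 81, ?, 91 — arithmetic, step +5.
Track C: 4, 15, 19, 34, 53 — each term equals the sum of the previous two.
The gap is track B's term 4; the rule gives 86.

86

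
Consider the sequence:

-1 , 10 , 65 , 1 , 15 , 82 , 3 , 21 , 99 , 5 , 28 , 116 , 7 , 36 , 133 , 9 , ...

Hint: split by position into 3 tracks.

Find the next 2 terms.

Taking every 3rd term gives 3 separate tracks.
Track A: -1, 1, 3, 5, 7, 9 — arithmetic with common difference +2.
Track B: 10, 15, 21, 28, 36 — triangular numbers starting at T_4.
Track C: 65, 82, 99, 116, 133 — adding 17 each time.
Position 17 → track B, term 6 = 45.
Position 18 falls in track C as its term 6, giving 150.

45, 150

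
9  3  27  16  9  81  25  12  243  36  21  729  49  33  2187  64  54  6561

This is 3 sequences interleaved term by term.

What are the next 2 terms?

The terms cycle through 3 interleaved subsequences.
Track A = 9, 16, 25, 36, 49, 64: consecutive squares n² from n = 3.
Track B = 3, 9, 12, 21, 33, 54: Fibonacci-style (each term is the sum of the two before it).
Track C = 27, 81, 243, 729, 2187, 6561: powers of 3.
Position 19 → track A, term 7 = 81.
Position 20 → track B, term 7 = 87.

81, 87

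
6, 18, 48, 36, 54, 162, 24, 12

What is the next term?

The slot pattern repeats as AABB (period 4), so there are 2 interleaved tracks.
Track A = 6, 18, 54, 162: geometric with ratio 3.
Track B = 48, 36, 24, 12: arithmetic, step −12.
Position 9 falls in track A as its term 5, giving 486.

486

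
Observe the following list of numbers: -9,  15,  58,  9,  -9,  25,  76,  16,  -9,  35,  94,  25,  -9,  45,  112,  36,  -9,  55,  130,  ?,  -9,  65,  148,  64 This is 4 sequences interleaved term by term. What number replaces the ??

49

Split by position mod 4 into 4 tracks.
Subsequence A: -9, -9, -9, -9, -9, -9 — the constant sequence -9.
Subsequence B: 15, 25, 35, 45, 55, 65 — adding 10 each time.
Subsequence C: 58, 76, 94, 112, 130, 148 — arithmetic with common difference +18.
Subsequence D: 9, 16, 25, 36, ?, 64 — the squares 3², 4², 5², ….
The gap is subsequence D's term 5; the rule gives 49.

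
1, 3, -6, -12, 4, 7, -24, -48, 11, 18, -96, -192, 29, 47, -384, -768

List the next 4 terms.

The slot pattern repeats as AABB (period 4), so there are 2 interleaved tracks.
Subsequence A is 1, 3, 4, 7, 11, 18, 29, 47, which is each term equals the sum of the previous two.
Subsequence B is -6, -12, -24, -48, -96, -192, -384, -768, which is multiplying by 2 each time.
Term 17 comes from subsequence A (its 9th entry): 76.
The 18th slot belongs to subsequence A; its 10th term is 123.
Term 19 comes from subsequence B (its 9th entry): -1536.
Position 20 → subsequence B, term 10 = -3072.

76, 123, -1536, -3072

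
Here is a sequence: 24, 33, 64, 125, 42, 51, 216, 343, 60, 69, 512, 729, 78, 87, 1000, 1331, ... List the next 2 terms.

Positions follow the repeating pattern AABB; grouping by letter gives 2 tracks.
Track A: 24, 33, 42, 51, 60, 69, 78, 87 (arithmetic with common difference +9).
Track B: 64, 125, 216, 343, 512, 729, 1000, 1331 (consecutive cubes n³ from n = 4).
Term 17 comes from track A (its 9th entry): 96.
Position 18 → track A, term 10 = 105.

96, 105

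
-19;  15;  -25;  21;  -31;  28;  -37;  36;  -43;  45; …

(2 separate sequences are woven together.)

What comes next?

-49

Split by position mod 2 into 2 tracks.
Track A is -19, -25, -31, -37, -43, which is linear: a_n = -13 − 6·n.
Track B is 15, 21, 28, 36, 45, which is the triangular numbers T_5, T_6, ….
Term 11 comes from track A (its 6th entry): -49.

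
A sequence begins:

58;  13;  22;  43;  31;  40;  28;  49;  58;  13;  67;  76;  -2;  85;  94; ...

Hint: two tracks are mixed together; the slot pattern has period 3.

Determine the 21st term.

130

Reading positions in blocks of 3 reveals the pattern ABB — 2 tracks woven together.
Subsequence A: 58, 43, 28, 13, -2 (subtracting 15 each time).
Subsequence B: 13, 22, 31, 40, 49, 58, 67, 76, 85, 94 (arithmetic, step +9).
Position 21 falls in subsequence B as its term 14, giving 130.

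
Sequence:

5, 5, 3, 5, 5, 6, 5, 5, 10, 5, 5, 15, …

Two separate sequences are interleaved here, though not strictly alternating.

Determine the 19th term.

Positions follow the repeating pattern AAB; grouping by letter gives 2 tracks.
Stream A: 5, 5, 5, 5, 5, 5, 5, 5. Constant 5.
Stream B: 3, 6, 10, 15. The triangular numbers T_2, T_3, ….
Position 19 falls in stream A as its term 13, giving 5.

5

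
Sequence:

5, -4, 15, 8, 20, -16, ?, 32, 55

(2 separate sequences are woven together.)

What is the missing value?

35

The terms cycle through 2 interleaved subsequences.
Track A: 5, 15, 20, ?, 55 (each term equals the sum of the previous two).
Track B: -4, 8, -16, 32 (geometric with ratio -2).
So the missing entry in track A is 35.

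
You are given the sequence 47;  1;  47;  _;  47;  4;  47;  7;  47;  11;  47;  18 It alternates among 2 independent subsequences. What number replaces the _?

The terms cycle through 2 interleaved subsequences.
Subsequence A is 47, 47, 47, 47, 47, 47, which is constant 47.
Subsequence B is 1, ?, 4, 7, 11, 18, which is each term equals the sum of the previous two.
The gap is subsequence B's term 2; the rule gives 3.

3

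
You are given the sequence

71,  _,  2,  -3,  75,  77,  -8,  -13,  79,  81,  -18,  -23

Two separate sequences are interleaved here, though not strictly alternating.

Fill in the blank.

Positions follow the repeating pattern AABB; grouping by letter gives 2 tracks.
Stream A = 71, ?, 75, 77, 79, 81: adding 2 each time.
Stream B = 2, -3, -8, -13, -18, -23: linear: a_n = 7 − 5·n.
Stream A's pattern makes the blank 73.

73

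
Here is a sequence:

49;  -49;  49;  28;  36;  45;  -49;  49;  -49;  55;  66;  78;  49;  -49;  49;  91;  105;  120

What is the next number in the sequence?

Reading positions in blocks of 6 reveals the pattern AAABBB — 2 tracks woven together.
Subsequence A: 49, -49, 49, -49, 49, -49, 49, -49, 49 (the oscillation 49·(−1)^(n+1)).
Subsequence B: 28, 36, 45, 55, 66, 78, 91, 105, 120 (triangular numbers starting at T_7).
Position 19 → subsequence A, term 10 = -49.

-49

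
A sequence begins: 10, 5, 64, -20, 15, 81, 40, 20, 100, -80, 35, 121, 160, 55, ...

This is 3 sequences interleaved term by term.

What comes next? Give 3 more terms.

Read the sequence 3 terms at a time; column i is its own pattern.
Subsequence A is 10, -20, 40, -80, 160, which is geometric, ×-2 each step.
Subsequence B is 5, 15, 20, 35, 55, which is each term equals the sum of the previous two.
Subsequence C is 64, 81, 100, 121, which is consecutive squares n² from n = 8.
Position 15 → subsequence C, term 5 = 144.
Position 16 → subsequence A, term 6 = -320.
Term 17 comes from subsequence B (its 6th entry): 90.

144, -320, 90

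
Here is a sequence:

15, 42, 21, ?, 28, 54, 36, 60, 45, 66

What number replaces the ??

Odd-indexed and even-indexed terms follow separate rules.
Track A is 15, 21, 28, 36, 45, which is the triangular numbers T_5, T_6, ….
Track B is 42, ?, 54, 60, 66, which is linear: a_n = 36 + 6·n.
The gap is track B's term 2; the rule gives 48.

48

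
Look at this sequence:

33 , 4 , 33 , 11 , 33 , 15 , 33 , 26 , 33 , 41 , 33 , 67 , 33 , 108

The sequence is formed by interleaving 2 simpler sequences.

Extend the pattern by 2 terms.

Taking every 2nd term gives 2 separate tracks.
Subsequence A: 33, 33, 33, 33, 33, 33, 33. The constant sequence 33.
Subsequence B: 4, 11, 15, 26, 41, 67, 108. A Fibonacci-like recurrence a_n = a_{n-1} + a_{n-2}.
The 15th slot belongs to subsequence A; its 8th term is 33.
Position 16 falls in subsequence B as its term 8, giving 175.

33, 175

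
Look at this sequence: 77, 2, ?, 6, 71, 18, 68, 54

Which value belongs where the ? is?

74

Taking every 2nd term gives 2 separate tracks.
Track A is 77, ?, 71, 68, which is arithmetic, step −3.
Track B is 2, 6, 18, 54, which is a geometric progression (common ratio 3).
The gap is track A's term 2; the rule gives 74.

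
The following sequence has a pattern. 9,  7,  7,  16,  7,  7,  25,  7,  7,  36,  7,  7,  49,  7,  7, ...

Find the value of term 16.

Reading positions in blocks of 3 reveals the pattern ABB — 2 tracks woven together.
Track A is 9, 16, 25, 36, 49, which is perfect squares starting at 3².
Track B is 7, 7, 7, 7, 7, 7, 7, 7, 7, 7, which is always 7.
Position 16 → track A, term 6 = 64.

64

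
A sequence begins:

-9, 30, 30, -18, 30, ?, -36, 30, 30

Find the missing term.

30

The slot pattern repeats as ABB (period 3), so there are 2 interleaved tracks.
Subsequence A = -9, -18, -36: geometric with ratio 2.
Subsequence B = 30, 30, 30, ?, 30, 30: always 30.
Filling subsequence B at index 4 by its rule yields 30.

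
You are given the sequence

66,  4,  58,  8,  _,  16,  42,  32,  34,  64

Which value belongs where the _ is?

50

Positions 1, 3, 5, … form one subsequence and positions 2, 4, 6, … form another.
Track A: 66, 58, ?, 42, 34 — arithmetic with common difference −8.
Track B: 4, 8, 16, 32, 64 — successive powers of 2.
The gap is track A's term 3; the rule gives 50.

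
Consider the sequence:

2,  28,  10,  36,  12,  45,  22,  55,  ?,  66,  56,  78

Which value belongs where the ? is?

34

Split by position mod 2 into 2 tracks.
Subsequence A: 2, 10, 12, 22, ?, 56. Each term equals the sum of the previous two.
Subsequence B: 28, 36, 45, 55, 66, 78. Triangular numbers starting at T_7.
Filling subsequence A at index 5 by its rule yields 34.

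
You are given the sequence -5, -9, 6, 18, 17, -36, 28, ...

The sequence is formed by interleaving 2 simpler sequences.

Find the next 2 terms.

72, 39

Odd-indexed and even-indexed terms follow separate rules.
Track A: -5, 6, 17, 28. Adding 11 each time.
Track B: -9, 18, -36. Multiplying by -2 each time.
Term 8 comes from track B (its 4th entry): 72.
The 9th slot belongs to track A; its 5th term is 39.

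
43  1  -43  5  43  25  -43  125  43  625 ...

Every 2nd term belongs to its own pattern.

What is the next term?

-43

Taking every 2nd term gives 2 separate tracks.
Stream A: 43, -43, 43, -43, 43. Alternating ±43.
Stream B: 1, 5, 25, 125, 625. Geometric, ×5 each step.
The 11th slot belongs to stream A; its 6th term is -43.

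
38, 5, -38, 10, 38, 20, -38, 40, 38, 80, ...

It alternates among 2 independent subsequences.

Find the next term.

-38

Taking every 2nd term gives 2 separate tracks.
Track A: 38, -38, 38, -38, 38. The oscillation 38·(−1)^(n+1).
Track B: 5, 10, 20, 40, 80. A geometric progression (common ratio 2).
Position 11 falls in track A as its term 6, giving -38.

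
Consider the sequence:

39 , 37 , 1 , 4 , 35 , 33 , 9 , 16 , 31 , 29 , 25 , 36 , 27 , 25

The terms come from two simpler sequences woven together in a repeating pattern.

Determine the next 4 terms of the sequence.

49, 64, 23, 21

The slot pattern repeats as AABB (period 4), so there are 2 interleaved tracks.
Track A is 39, 37, 35, 33, 31, 29, 27, 25, which is subtracting 2 each time.
Track B is 1, 4, 9, 16, 25, 36, which is perfect squares starting at 1².
Term 15 comes from track B (its 7th entry): 49.
The 16th slot belongs to track B; its 8th term is 64.
Term 17 comes from track A (its 9th entry): 23.
The 18th slot belongs to track A; its 10th term is 21.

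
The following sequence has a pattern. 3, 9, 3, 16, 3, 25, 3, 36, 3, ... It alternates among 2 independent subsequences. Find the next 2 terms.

Split by position mod 2 into 2 tracks.
Stream A: 3, 3, 3, 3, 3. The constant sequence 3.
Stream B: 9, 16, 25, 36. Consecutive squares n² from n = 3.
Position 10 falls in stream B as its term 5, giving 49.
Term 11 comes from stream A (its 6th entry): 3.

49, 3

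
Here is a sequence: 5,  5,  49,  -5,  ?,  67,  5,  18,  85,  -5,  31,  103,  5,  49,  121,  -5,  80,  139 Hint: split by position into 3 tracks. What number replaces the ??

13

Split by position mod 3: positions 1, 4, 7, … form one track, and each other residue class forms its own.
Stream A is 5, -5, 5, -5, 5, -5, which is the oscillation 5·(−1)^(n+1).
Stream B is 5, ?, 18, 31, 49, 80, which is Fibonacci-style (each term is the sum of the two before it).
Stream C is 49, 67, 85, 103, 121, 139, which is arithmetic, step +18.
Stream B's pattern makes the blank 13.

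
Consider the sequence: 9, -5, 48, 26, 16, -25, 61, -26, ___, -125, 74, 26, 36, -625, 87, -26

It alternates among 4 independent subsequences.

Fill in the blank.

Read the sequence 4 terms at a time; column i is its own pattern.
Subsequence A: 9, 16, ?, 36 — perfect squares starting at 3².
Subsequence B: -5, -25, -125, -625 — geometric with ratio 5.
Subsequence C: 48, 61, 74, 87 — linear: a_n = 35 + 13·n.
Subsequence D: 26, -26, 26, -26 — oscillating between 26 and -26.
The gap is subsequence A's term 3; the rule gives 25.

25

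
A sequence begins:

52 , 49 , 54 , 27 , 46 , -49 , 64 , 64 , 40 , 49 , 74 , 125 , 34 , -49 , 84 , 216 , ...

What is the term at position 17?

Split by position mod 4: positions 1, 5, 9, … form one track, and each other residue class forms its own.
Stream A is 52, 46, 40, 34, which is arithmetic, step −6.
Stream B is 49, -49, 49, -49, which is alternating ±49.
Stream C is 54, 64, 74, 84, which is arithmetic, step +10.
Stream D is 27, 64, 125, 216, which is the cubes 3³, 4³, 5³, ….
Term 17 comes from stream A (its 5th entry): 28.

28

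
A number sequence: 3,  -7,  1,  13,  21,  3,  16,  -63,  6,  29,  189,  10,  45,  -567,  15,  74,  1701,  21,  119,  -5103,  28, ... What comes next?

193

The terms cycle through 3 interleaved subsequences.
Track A: 3, 13, 16, 29, 45, 74, 119. Fibonacci-style (each term is the sum of the two before it).
Track B: -7, 21, -63, 189, -567, 1701, -5103. Multiplying by -3 each time.
Track C: 1, 3, 6, 10, 15, 21, 28. The triangular numbers T_1, T_2, ….
Position 22 falls in track A as its term 8, giving 193.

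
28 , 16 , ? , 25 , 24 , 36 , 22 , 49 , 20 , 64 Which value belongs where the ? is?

Odd-indexed and even-indexed terms follow separate rules.
Stream A = 28, ?, 24, 22, 20: subtracting 2 each time.
Stream B = 16, 25, 36, 49, 64: perfect squares starting at 4².
Stream A's pattern makes the blank 26.

26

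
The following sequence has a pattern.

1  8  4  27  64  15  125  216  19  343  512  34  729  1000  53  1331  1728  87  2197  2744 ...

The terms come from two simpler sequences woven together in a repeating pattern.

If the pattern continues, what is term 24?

Positions follow the repeating pattern AAB; grouping by letter gives 2 tracks.
Stream A: 1, 8, 27, 64, 125, 216, 343, 512, 729, 1000, 1331, 1728, 2197, 2744 — consecutive cubes n³ from n = 1.
Stream B: 4, 15, 19, 34, 53, 87 — each term equals the sum of the previous two.
Term 24 comes from stream B (its 8th entry): 227.

227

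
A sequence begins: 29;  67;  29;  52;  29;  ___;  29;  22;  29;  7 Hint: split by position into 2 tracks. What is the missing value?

Split by position mod 2 into 2 tracks.
Track A = 29, 29, 29, 29, 29: always 29.
Track B = 67, 52, ?, 22, 7: arithmetic with common difference −15.
So the missing entry in track B is 37.

37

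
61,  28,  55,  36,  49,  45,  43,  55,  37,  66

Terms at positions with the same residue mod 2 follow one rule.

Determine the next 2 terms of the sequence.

Taking every 2nd term gives 2 separate tracks.
Track A: 61, 55, 49, 43, 37. Arithmetic with common difference −6.
Track B: 28, 36, 45, 55, 66. Triangular numbers starting at T_7.
Position 11 falls in track A as its term 6, giving 31.
Position 12 → track B, term 6 = 78.

31, 78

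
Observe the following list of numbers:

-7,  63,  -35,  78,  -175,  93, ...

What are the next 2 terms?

-875, 108

Positions 1, 3, 5, … form one subsequence and positions 2, 4, 6, … form another.
Subsequence A = -7, -35, -175: multiplying by 5 each time.
Subsequence B = 63, 78, 93: linear: a_n = 48 + 15·n.
The 7th slot belongs to subsequence A; its 4th term is -875.
Position 8 → subsequence B, term 4 = 108.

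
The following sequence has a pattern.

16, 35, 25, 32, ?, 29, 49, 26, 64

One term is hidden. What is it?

36

Odd-indexed and even-indexed terms follow separate rules.
Stream A is 16, 25, ?, 49, 64, which is consecutive squares n² from n = 4.
Stream B is 35, 32, 29, 26, which is arithmetic with common difference −3.
Stream A's pattern makes the blank 36.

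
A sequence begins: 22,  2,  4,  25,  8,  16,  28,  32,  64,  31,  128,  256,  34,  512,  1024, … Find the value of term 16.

Positions follow the repeating pattern ABB; grouping by letter gives 2 tracks.
Subsequence A: 22, 25, 28, 31, 34 (adding 3 each time).
Subsequence B: 2, 4, 8, 16, 32, 64, 128, 256, 512, 1024 (powers 2^1, 2^2, 2^3, …).
The 16th slot belongs to subsequence A; its 6th term is 37.

37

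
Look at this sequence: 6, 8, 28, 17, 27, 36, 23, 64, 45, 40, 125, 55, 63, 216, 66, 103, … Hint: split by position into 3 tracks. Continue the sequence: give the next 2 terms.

Split by position mod 3 into 3 tracks.
Stream A = 6, 17, 23, 40, 63, 103: Fibonacci-style (each term is the sum of the two before it).
Stream B = 8, 27, 64, 125, 216: the cubes 2³, 3³, 4³, ….
Stream C = 28, 36, 45, 55, 66: triangular numbers n(n+1)/2 for n = 7, 8, ….
Term 17 comes from stream B (its 6th entry): 343.
Position 18 falls in stream C as its term 6, giving 78.

343, 78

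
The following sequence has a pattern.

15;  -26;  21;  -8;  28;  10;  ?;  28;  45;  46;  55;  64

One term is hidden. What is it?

Odd-indexed and even-indexed terms follow separate rules.
Track A = 15, 21, 28, ?, 45, 55: the triangular numbers T_5, T_6, ….
Track B = -26, -8, 10, 28, 46, 64: arithmetic, step +18.
Track A's pattern makes the blank 36.

36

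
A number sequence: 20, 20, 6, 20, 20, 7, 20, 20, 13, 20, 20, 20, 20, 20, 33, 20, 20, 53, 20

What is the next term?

20

Reading positions in blocks of 3 reveals the pattern AAB — 2 tracks woven together.
Stream A = 20, 20, 20, 20, 20, 20, 20, 20, 20, 20, 20, 20, 20: the constant sequence 20.
Stream B = 6, 7, 13, 20, 33, 53: each term equals the sum of the previous two.
Position 20 → stream A, term 14 = 20.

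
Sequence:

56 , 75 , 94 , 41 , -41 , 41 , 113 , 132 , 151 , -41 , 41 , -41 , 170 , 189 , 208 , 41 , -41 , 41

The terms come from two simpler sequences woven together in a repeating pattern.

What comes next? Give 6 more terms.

Positions follow the repeating pattern AAABBB; grouping by letter gives 2 tracks.
Track A: 56, 75, 94, 113, 132, 151, 170, 189, 208 — arithmetic with common difference +19.
Track B: 41, -41, 41, -41, 41, -41, 41, -41, 41 — alternating ±41.
Position 19 falls in track A as its term 10, giving 227.
Position 20 falls in track A as its term 11, giving 246.
The 21st slot belongs to track A; its 12th term is 265.
Term 22 comes from track B (its 10th entry): -41.
Position 23 falls in track B as its term 11, giving 41.
Position 24 → track B, term 12 = -41.

227, 246, 265, -41, 41, -41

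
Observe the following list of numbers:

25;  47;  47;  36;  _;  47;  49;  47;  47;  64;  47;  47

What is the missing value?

Positions follow the repeating pattern ABB; grouping by letter gives 2 tracks.
Stream A is 25, 36, 49, 64, which is perfect squares starting at 5².
Stream B is 47, 47, ?, 47, 47, 47, 47, 47, which is the constant sequence 47.
Filling stream B at index 3 by its rule yields 47.

47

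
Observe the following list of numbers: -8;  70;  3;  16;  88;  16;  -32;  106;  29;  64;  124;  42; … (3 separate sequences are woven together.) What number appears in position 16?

256

Split by position mod 3 into 3 tracks.
Track A: -8, 16, -32, 64. A geometric progression (common ratio -2).
Track B: 70, 88, 106, 124. Adding 18 each time.
Track C: 3, 16, 29, 42. Arithmetic with common difference +13.
Position 16 → track A, term 6 = 256.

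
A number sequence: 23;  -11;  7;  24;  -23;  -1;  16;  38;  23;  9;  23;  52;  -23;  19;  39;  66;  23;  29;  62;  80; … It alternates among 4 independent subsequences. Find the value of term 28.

Split by position mod 4: positions 1, 5, 9, … form one track, and each other residue class forms its own.
Stream A: 23, -23, 23, -23, 23 — oscillating between 23 and -23.
Stream B: -11, -1, 9, 19, 29 — linear: a_n = -21 + 10·n.
Stream C: 7, 16, 23, 39, 62 — each term equals the sum of the previous two.
Stream D: 24, 38, 52, 66, 80 — arithmetic, step +14.
Position 28 → stream D, term 7 = 108.

108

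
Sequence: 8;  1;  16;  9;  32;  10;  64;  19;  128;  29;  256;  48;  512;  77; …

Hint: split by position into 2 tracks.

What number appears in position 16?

Taking every 2nd term gives 2 separate tracks.
Subsequence A is 8, 16, 32, 64, 128, 256, 512, which is powers of 2.
Subsequence B is 1, 9, 10, 19, 29, 48, 77, which is a Fibonacci-like recurrence a_n = a_{n-1} + a_{n-2}.
The 16th slot belongs to subsequence B; its 8th term is 125.

125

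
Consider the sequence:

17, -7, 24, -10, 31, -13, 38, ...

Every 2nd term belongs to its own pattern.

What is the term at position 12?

Split by position mod 2 into 2 tracks.
Subsequence A: 17, 24, 31, 38 (arithmetic with common difference +7).
Subsequence B: -7, -10, -13 (linear: a_n = -4 − 3·n).
The 12th slot belongs to subsequence B; its 6th term is -22.

-22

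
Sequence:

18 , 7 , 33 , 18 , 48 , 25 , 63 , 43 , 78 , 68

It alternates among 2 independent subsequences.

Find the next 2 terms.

Taking every 2nd term gives 2 separate tracks.
Subsequence A = 18, 33, 48, 63, 78: linear: a_n = 3 + 15·n.
Subsequence B = 7, 18, 25, 43, 68: each term equals the sum of the previous two.
The 11th slot belongs to subsequence A; its 6th term is 93.
The 12th slot belongs to subsequence B; its 6th term is 111.

93, 111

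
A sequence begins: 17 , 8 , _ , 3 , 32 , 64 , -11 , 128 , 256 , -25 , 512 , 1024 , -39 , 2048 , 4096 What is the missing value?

16

The slot pattern repeats as ABB (period 3), so there are 2 interleaved tracks.
Track A = 17, 3, -11, -25, -39: subtracting 14 each time.
Track B = 8, ?, 32, 64, 128, 256, 512, 1024, 2048, 4096: a geometric progression (common ratio 2).
Track B's pattern makes the blank 16.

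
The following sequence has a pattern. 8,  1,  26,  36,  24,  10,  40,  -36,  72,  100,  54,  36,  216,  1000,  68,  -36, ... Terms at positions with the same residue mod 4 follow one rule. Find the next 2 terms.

648, 10000

Split by position mod 4 into 4 tracks.
Track A = 8, 24, 72, 216: multiplying by 3 each time.
Track B = 1, 10, 100, 1000: powers 10^0, 10^1, 10^2, ….
Track C = 26, 40, 54, 68: adding 14 each time.
Track D = 36, -36, 36, -36: the oscillation 36·(−1)^(n+1).
Term 17 comes from track A (its 5th entry): 648.
Position 18 falls in track B as its term 5, giving 10000.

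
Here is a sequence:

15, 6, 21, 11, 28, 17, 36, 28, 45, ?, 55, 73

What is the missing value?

The terms cycle through 2 interleaved subsequences.
Stream A: 15, 21, 28, 36, 45, 55. Triangular numbers n(n+1)/2 for n = 5, 6, ….
Stream B: 6, 11, 17, 28, ?, 73. A Fibonacci-like recurrence a_n = a_{n-1} + a_{n-2}.
Filling stream B at index 5 by its rule yields 45.

45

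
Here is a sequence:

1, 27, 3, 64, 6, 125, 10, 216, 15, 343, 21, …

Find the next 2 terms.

Positions 1, 3, 5, … form one subsequence and positions 2, 4, 6, … form another.
Track A is 1, 3, 6, 10, 15, 21, which is triangular numbers n(n+1)/2 for n = 1, 2, ….
Track B is 27, 64, 125, 216, 343, which is consecutive cubes n³ from n = 3.
The 12th slot belongs to track B; its 6th term is 512.
Term 13 comes from track A (its 7th entry): 28.

512, 28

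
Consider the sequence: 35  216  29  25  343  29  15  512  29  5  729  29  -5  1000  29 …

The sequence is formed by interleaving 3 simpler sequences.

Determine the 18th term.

29

Read the sequence 3 terms at a time; column i is its own pattern.
Track A = 35, 25, 15, 5, -5: subtracting 10 each time.
Track B = 216, 343, 512, 729, 1000: consecutive cubes n³ from n = 6.
Track C = 29, 29, 29, 29, 29: always 29.
Position 18 → track C, term 6 = 29.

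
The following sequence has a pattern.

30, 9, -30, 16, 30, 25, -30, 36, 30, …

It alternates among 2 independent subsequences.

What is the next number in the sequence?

49

The terms cycle through 2 interleaved subsequences.
Track A = 30, -30, 30, -30, 30: oscillating between 30 and -30.
Track B = 9, 16, 25, 36: perfect squares starting at 3².
Position 10 → track B, term 5 = 49.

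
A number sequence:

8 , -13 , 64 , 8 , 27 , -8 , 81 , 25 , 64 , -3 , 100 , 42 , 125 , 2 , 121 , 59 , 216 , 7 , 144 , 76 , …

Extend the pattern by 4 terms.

Taking every 4th term gives 4 separate tracks.
Stream A = 8, 27, 64, 125, 216: consecutive cubes n³ from n = 2.
Stream B = -13, -8, -3, 2, 7: arithmetic, step +5.
Stream C = 64, 81, 100, 121, 144: perfect squares starting at 8².
Stream D = 8, 25, 42, 59, 76: linear: a_n = -9 + 17·n.
Position 21 → stream A, term 6 = 343.
Position 22 falls in stream B as its term 6, giving 12.
Position 23 → stream C, term 6 = 169.
Position 24 → stream D, term 6 = 93.

343, 12, 169, 93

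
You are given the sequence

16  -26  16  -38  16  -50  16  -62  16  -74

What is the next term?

Taking every 2nd term gives 2 separate tracks.
Subsequence A: 16, 16, 16, 16, 16 (the constant sequence 16).
Subsequence B: -26, -38, -50, -62, -74 (arithmetic with common difference −12).
Position 11 falls in subsequence A as its term 6, giving 16.

16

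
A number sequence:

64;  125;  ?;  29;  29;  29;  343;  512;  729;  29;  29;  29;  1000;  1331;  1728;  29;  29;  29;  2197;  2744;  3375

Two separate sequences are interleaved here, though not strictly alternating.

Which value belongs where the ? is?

216

The slot pattern repeats as AAABBB (period 6), so there are 2 interleaved tracks.
Subsequence A: 64, 125, ?, 343, 512, 729, 1000, 1331, 1728, 2197, 2744, 3375 — consecutive cubes n³ from n = 4.
Subsequence B: 29, 29, 29, 29, 29, 29, 29, 29, 29 — always 29.
The gap is subsequence A's term 3; the rule gives 216.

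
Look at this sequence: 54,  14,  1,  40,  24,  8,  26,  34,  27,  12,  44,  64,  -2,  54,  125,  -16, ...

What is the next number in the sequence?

64

Read the sequence 3 terms at a time; column i is its own pattern.
Stream A: 54, 40, 26, 12, -2, -16 (subtracting 14 each time).
Stream B: 14, 24, 34, 44, 54 (adding 10 each time).
Stream C: 1, 8, 27, 64, 125 (perfect cubes starting at 1³).
Position 17 falls in stream B as its term 6, giving 64.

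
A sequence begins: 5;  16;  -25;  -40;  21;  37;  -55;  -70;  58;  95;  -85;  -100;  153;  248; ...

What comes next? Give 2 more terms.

Reading positions in blocks of 4 reveals the pattern AABB — 2 tracks woven together.
Subsequence A = 5, 16, 21, 37, 58, 95, 153, 248: a Fibonacci-like recurrence a_n = a_{n-1} + a_{n-2}.
Subsequence B = -25, -40, -55, -70, -85, -100: arithmetic, step −15.
Position 15 → subsequence B, term 7 = -115.
Position 16 → subsequence B, term 8 = -130.

-115, -130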